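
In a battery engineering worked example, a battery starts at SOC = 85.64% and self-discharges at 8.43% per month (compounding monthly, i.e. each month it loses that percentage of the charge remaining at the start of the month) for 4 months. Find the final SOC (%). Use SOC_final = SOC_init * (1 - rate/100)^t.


Monthly retention factor = 1 - 8.43/100 = 0.9157
Over 4 months: factor^4 = 0.70309
SOC_final = 85.64 * 0.70309 = 60.21%

60.21%


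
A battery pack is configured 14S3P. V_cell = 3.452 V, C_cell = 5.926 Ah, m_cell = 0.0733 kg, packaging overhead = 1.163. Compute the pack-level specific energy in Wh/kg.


Step 1: V_pack = 14 * 3.452 = 48.328 V
Step 2: C_pack = 3 * 5.926 = 17.778 Ah
Step 3: E_pack = V_pack * C_pack = 48.328 * 17.778 = 859.18 Wh
Step 4: m_pack = 14 * 3 * 0.0733 * 1.163 = 3.5804 kg
Step 5: ED = E_pack / m_pack = 859.18 / 3.5804 = 240.0 Wh/kg

240.0 Wh/kg


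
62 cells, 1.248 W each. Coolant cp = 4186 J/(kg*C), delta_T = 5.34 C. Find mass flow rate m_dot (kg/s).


Q_total = 62 * 1.248 = 77.376 W
m_dot = Q_total / (cp * dT) = 77.376 / (4186 * 5.34) = 0.003462 kg/s

0.003462 kg/s


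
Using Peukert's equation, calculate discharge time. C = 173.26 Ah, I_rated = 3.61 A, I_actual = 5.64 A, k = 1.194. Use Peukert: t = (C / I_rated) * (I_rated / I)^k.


t_rated = C / I_rated = 173.26 / 3.61 = 47.994 hr
(I_rated/I)^k = (0.64007)^1.194 = 0.587
t = t_rated * (I_rated/I)^k = 47.994 * 0.587 = 28.17 hr

28.17 hr


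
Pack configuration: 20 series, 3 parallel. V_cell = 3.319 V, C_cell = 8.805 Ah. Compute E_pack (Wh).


V_pack = 20 * 3.319 = 66.38 V
C_pack = 3 * 8.805 = 26.415 Ah
E = V_pack * C_pack = 66.38 * 26.415 = 1753 Wh

1753 Wh


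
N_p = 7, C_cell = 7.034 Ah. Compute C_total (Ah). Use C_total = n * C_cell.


Parallel capacities add: 7 * 7.034 Ah = 49.238 Ah

49.238 Ah


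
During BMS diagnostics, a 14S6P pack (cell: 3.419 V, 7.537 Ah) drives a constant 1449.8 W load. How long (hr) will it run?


Step 1: E_pack = Ns * V_cell * Np * C_cell = 14 * 3.419 * 6 * 7.537 = 2164.6 Wh
Step 2: t = E_pack / P = 2164.6 / 1449.8 = 1.493 hr

1.493 hr


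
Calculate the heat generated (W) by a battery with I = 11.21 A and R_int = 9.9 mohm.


Convert: R = 9.9 mohm = 0.0099 ohm
I^2 = 125.66
Q = 125.66 * 0.0099 = 1.244 W

1.244 W


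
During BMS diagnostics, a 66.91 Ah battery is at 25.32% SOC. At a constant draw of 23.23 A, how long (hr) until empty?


Step 1: remaining = SOC/100 * C_total = 25.32/100 * 66.91 = 16.942 Ah
Step 2: t = remaining / I = 16.942 / 23.23 = 0.7293 hr

0.7293 hr


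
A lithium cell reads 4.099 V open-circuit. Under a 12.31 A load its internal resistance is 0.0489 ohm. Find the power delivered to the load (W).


Step 1: V_terminal = OCV - I*R = 4.099 - 12.31 * 0.0489 = 3.497 V
Step 2: P_out = V_terminal * I = 3.497 * 12.31 = 43.05 W

43.05 W


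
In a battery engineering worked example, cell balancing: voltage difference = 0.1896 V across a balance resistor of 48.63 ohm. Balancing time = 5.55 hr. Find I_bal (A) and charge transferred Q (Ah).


I_bal = dV / R = 0.1896 / 48.63 = 0.0038988 A
Q = I_bal * t = 0.0038988 * 5.55 = 0.02164 Ah

I=0.0038988 A, Q=0.02164 Ah


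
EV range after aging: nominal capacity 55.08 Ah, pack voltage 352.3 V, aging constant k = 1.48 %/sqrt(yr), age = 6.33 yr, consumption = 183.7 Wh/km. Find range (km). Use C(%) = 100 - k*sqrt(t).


Step 1: capacity retention = 100 - 1.48 * sqrt(6.33) = 100 - 1.48 * 2.5159 = 96.276%
Step 2: C_now = 55.08 * 96.276/100 = 53.029 Ah
Step 3: E_pack = V * C_now = 352.3 * 53.029 = 18682 Wh
Step 4: range = E_pack / consumption = 18682 / 183.7 = 101.7 km

101.7 km


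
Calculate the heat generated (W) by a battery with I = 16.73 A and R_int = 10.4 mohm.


Convert: R = 10.4 mohm = 0.0104 ohm
Q = I^2 * R = 16.73^2 * 0.0104 = 2.911 W

2.911 W


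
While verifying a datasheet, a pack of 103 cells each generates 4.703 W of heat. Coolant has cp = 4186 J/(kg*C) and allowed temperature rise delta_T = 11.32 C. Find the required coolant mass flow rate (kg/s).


Step 1: Total heat Q = 103 * 4.703 W = 484.41 W
Step 2: denom = cp * dT = 4186 * 11.32 = 47386
Step 3: m_dot = 484.41 / 47386 = 0.01022 kg/s

0.01022 kg/s


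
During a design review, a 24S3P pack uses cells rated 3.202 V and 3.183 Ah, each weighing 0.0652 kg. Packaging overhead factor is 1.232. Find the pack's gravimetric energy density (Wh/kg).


Step 1: V_pack = 24 * 3.202 = 76.848 V
Step 2: C_pack = 3 * 3.183 = 9.549 Ah
Step 3: E_pack = V_pack * C_pack = 76.848 * 9.549 = 733.82 Wh
Step 4: m_pack = 24 * 3 * 0.0652 * 1.232 = 5.7835 kg
Step 5: ED = E_pack / m_pack = 733.82 / 5.7835 = 126.9 Wh/kg

126.9 Wh/kg


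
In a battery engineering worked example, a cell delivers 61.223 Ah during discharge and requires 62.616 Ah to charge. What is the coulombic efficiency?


eta_c = Q_dis / Q_chg * 100 = 61.223 / 62.616 * 100 = 97.78%

97.78%


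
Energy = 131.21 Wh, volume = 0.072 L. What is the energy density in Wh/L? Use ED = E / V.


Volumetric ED = 131.21 Wh / 0.072 L = 1822 Wh/L

1822 Wh/L


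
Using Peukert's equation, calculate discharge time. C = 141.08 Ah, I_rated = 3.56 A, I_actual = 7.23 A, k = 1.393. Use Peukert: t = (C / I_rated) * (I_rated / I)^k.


t_rated = C / I_rated = 141.08 / 3.56 = 39.629 hr
(I_rated/I)^k = (0.49239)^1.393 = 0.37272
t = t_rated * (I_rated/I)^k = 39.629 * 0.37272 = 14.77 hr

14.77 hr


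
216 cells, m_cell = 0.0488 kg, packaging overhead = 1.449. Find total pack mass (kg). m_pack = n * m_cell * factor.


Cell mass sum = 216 * 0.0488 = 10.541 kg
With overhead 1.449: m_pack = 10.541 * 1.449 = 15.27 kg

15.27 kg


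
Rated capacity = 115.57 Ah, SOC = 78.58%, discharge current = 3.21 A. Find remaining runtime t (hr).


Step 1: remaining = SOC/100 * C_total = 78.58/100 * 115.57 = 90.815 Ah
Step 2: t = remaining / I = 90.815 / 3.21 = 28.29 hr

28.29 hr


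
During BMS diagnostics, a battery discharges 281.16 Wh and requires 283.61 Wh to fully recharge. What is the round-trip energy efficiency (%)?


eta_e = E_dis / E_chg * 100 = 281.16 / 283.61 * 100 = 99.14%

99.14%


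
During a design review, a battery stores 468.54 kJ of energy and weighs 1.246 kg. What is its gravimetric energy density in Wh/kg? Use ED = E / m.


Convert: E = 468.54 kJ = 130.15 Wh
ED = E / m = 130.15 / 1.246 = 104.5 Wh/kg

104.5 Wh/kg


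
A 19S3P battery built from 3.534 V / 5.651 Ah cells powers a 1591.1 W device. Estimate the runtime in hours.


Step 1: E_pack = Ns * V_cell * Np * C_cell = 19 * 3.534 * 3 * 5.651 = 1138.3 Wh
Step 2: t = E_pack / P = 1138.3 / 1591.1 = 0.7154 hr

0.7154 hr


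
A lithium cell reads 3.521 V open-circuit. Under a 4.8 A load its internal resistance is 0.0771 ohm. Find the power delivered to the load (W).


Step 1: V_terminal = OCV - I*R = 3.521 - 4.8 * 0.0771 = 3.1509 V
Step 2: P_out = V_terminal * I = 3.1509 * 4.8 = 15.12 W

15.12 W


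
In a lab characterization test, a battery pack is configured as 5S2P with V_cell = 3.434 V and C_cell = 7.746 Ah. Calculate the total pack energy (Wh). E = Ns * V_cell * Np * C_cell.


V_pack = 5 * 3.434 = 17.17 V
C_pack = 2 * 7.746 = 15.492 Ah
E = V_pack * C_pack = 17.17 * 15.492 = 266.0 Wh

266.0 Wh


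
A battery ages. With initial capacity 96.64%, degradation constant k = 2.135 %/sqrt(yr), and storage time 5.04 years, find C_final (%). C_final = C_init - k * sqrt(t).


sqrt(t) = sqrt(5.04) = 2.245
C_final = 96.64 - 2.135 * 2.245 = 91.85%

91.85%


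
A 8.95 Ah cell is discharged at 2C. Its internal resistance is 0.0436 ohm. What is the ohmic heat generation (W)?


Step 1: I = C_rate * capacity = 2 * 8.95 = 17.9 A
Step 2: Q = I^2 * R = 17.9^2 * 0.0436 = 320.41 * 0.0436 = 13.97 W

13.97 W


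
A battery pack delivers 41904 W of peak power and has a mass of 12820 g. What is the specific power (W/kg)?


Convert: m = 12820 g = 12.82 kg
Specific power = 41904 W / 12.82 kg = 3269 W/kg

3269 W/kg


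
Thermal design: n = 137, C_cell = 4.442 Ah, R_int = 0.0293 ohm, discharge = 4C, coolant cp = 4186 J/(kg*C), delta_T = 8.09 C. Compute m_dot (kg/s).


Step 1: I = 4 * 4.442 = 17.768 A
Step 2: Q_cell = I^2 * R = 17.768^2 * 0.0293 = 9.2501 W
Step 3: Q_total = 137 * 9.2501 = 1267.3 W
Step 4: m_dot = Q_total / (cp * dT) = 1267.3 / (4186 * 8.09) = 0.03742 kg/s

0.03742 kg/s


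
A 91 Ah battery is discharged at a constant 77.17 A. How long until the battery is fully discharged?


Runtime = 91 Ah / 77.17 A = 1.179 hr

1.179 hr


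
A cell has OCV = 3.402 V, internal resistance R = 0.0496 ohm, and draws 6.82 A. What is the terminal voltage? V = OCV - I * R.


V = OCV - I*R = 3.402 - 6.82 * 0.0496 = 3.064 V

3.064 V


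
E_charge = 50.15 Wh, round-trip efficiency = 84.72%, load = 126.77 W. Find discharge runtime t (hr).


Step 1: E_discharge = eta/100 * E_charge = 84.72/100 * 50.15 = 42.487 Wh
Step 2: t = E_discharge / P = 42.487 / 126.77 = 0.3352 hr

0.3352 hr


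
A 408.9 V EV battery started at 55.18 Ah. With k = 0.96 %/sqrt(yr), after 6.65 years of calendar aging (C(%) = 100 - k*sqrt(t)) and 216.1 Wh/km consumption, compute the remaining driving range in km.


Step 1: capacity retention = 100 - 0.96 * sqrt(6.65) = 100 - 0.96 * 2.5788 = 97.524%
Step 2: C_now = 55.18 * 97.524/100 = 53.814 Ah
Step 3: E_pack = V * C_now = 408.9 * 53.814 = 22005 Wh
Step 4: range = E_pack / consumption = 22005 / 216.1 = 101.8 km

101.8 km


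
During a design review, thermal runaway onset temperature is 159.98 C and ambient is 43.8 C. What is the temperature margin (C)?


margin = T_onset - T_ambient = 159.98 - 43.8 = 116.18 C

116.18 C


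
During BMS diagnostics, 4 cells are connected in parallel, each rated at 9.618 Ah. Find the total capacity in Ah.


C_total = 4 * 9.618 = 38.472 Ah

38.472 Ah


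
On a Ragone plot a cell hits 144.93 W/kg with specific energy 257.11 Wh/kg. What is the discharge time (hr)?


t = E / P = 257.11 / 144.93 = 1.774 hr

1.774 hr


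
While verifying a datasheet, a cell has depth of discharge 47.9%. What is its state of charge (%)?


SOC = 100 - DOD = 100 - 47.9 = 52.1%

52.1%


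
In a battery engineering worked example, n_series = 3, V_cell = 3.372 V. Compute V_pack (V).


Series voltages add: 3 * 3.372 V = 10.116 V

10.116 V


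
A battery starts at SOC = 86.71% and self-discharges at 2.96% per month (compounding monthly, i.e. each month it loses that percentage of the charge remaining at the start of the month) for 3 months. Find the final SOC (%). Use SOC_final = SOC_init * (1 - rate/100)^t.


Monthly retention factor = 1 - 2.96/100 = 0.9704
Over 3 months: factor^3 = 0.9138
SOC_final = 86.71 * 0.9138 = 79.24%

79.24%


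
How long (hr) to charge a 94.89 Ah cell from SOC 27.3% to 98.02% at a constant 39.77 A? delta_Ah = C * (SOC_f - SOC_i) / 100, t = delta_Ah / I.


delta_Ah = 94.89 * (98.02 - 27.3) / 100 = 67.106 Ah
t = delta_Ah / I = 67.106 / 39.77 = 1.687 hr

1.687 hr


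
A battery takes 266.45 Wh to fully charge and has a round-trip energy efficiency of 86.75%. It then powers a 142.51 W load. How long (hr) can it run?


Step 1: E_discharge = eta/100 * E_charge = 86.75/100 * 266.45 = 231.15 Wh
Step 2: t = E_discharge / P = 231.15 / 142.51 = 1.622 hr

1.622 hr


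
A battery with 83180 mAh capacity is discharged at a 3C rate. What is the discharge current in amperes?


Convert: capacity = 83180 mAh = 83.18 Ah
At 3C: I = 3 * 83.18 Ah = 249.54 A

249.54 A


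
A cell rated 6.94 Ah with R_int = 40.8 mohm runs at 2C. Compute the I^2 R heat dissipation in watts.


Convert: R = 40.8 mohm = 0.0408 ohm
Step 1: I = C_rate * capacity = 2 * 6.94 = 13.88 A
Step 2: Q = I^2 * R = 13.88^2 * 0.0408 = 192.65 * 0.0408 = 7.860 W

7.860 W


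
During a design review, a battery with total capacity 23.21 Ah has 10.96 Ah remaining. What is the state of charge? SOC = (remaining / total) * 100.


SOC = (remaining / total) * 100 = (10.96 / 23.21) * 100 = 47.22%

47.22%


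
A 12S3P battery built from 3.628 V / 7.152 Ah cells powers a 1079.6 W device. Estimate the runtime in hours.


Step 1: E_pack = Ns * V_cell * Np * C_cell = 12 * 3.628 * 3 * 7.152 = 934.11 Wh
Step 2: t = E_pack / P = 934.11 / 1079.6 = 0.8652 hr

0.8652 hr


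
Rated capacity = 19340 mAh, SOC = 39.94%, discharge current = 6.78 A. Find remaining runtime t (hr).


Convert: C_total = 19340 mAh = 19.34 Ah
Step 1: remaining = SOC/100 * C_total = 39.94/100 * 19.34 = 7.7244 Ah
Step 2: t = remaining / I = 7.7244 / 6.78 = 1.139 hr

1.139 hr


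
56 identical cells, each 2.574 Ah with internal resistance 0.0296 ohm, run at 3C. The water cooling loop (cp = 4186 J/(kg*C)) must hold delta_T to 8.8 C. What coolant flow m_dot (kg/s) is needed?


Step 1: I = 3 * 2.574 = 7.722 A
Step 2: Q_cell = I^2 * R = 7.722^2 * 0.0296 = 1.765 W
Step 3: Q_total = 56 * 1.765 = 98.84 W
Step 4: m_dot = Q_total / (cp * dT) = 98.84 / (4186 * 8.8) = 0.002683 kg/s

0.002683 kg/s


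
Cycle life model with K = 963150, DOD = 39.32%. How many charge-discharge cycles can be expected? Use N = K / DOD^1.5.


Step 1: DOD^1.5 = 39.32^1.5 = 246.56
Step 2: N = 963150 / 246.56 = 3906 cycles

3906 cycles


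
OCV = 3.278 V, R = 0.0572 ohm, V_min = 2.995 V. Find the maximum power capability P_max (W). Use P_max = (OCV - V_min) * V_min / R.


P_max = (OCV - V_min) * V_min / R = (3.278 - 2.995) * 2.995 / 0.0572 = 0.283 * 2.995 / 0.0572 = 14.82 W

14.82 W


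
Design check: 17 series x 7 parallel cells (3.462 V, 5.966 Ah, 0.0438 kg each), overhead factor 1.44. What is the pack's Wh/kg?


Step 1: V_pack = 17 * 3.462 = 58.854 V
Step 2: C_pack = 7 * 5.966 = 41.762 Ah
Step 3: E_pack = V_pack * C_pack = 58.854 * 41.762 = 2457.9 Wh
Step 4: m_pack = 17 * 7 * 0.0438 * 1.44 = 7.5056 kg
Step 5: ED = E_pack / m_pack = 2457.9 / 7.5056 = 327.5 Wh/kg

327.5 Wh/kg


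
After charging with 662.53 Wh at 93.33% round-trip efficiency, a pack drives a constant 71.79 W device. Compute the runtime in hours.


Step 1: E_discharge = eta/100 * E_charge = 93.33/100 * 662.53 = 618.34 Wh
Step 2: t = E_discharge / P = 618.34 / 71.79 = 8.613 hr

8.613 hr


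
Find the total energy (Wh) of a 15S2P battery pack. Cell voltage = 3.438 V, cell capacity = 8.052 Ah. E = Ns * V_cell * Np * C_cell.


V_pack = 15 * 3.438 = 51.57 V
C_pack = 2 * 8.052 = 16.104 Ah
E = V_pack * C_pack = 51.57 * 16.104 = 830.5 Wh

830.5 Wh


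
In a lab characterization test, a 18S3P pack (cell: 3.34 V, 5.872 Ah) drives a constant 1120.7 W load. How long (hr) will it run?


Step 1: E_pack = Ns * V_cell * Np * C_cell = 18 * 3.34 * 3 * 5.872 = 1059.1 Wh
Step 2: t = E_pack / P = 1059.1 / 1120.7 = 0.9450 hr

0.9450 hr


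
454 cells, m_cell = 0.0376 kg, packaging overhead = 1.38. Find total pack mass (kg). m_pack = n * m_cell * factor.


Cell mass sum = 454 * 0.0376 = 17.07 kg
With overhead 1.38: m_pack = 17.07 * 1.38 = 23.56 kg

23.56 kg


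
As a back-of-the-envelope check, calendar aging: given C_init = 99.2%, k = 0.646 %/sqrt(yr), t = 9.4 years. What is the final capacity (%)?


Step 1: sqrt(9.4 yr) = 3.0659
Step 2: drop = 0.646 * 3.0659 = 1.9806
Step 3: C_final = 99.2 - 1.9806 = 97.22%

97.22%


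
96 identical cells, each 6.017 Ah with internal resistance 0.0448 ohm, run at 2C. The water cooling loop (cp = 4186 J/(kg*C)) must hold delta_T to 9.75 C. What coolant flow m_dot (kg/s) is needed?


Step 1: I = 2 * 6.017 = 12.034 A
Step 2: Q_cell = I^2 * R = 12.034^2 * 0.0448 = 6.4878 W
Step 3: Q_total = 96 * 6.4878 = 622.83 W
Step 4: m_dot = Q_total / (cp * dT) = 622.83 / (4186 * 9.75) = 0.01526 kg/s

0.01526 kg/s


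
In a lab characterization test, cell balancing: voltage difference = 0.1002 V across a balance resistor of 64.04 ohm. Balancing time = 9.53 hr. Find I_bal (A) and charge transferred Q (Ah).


I_bal = dV / R = 0.1002 / 64.04 = 0.0015646 A
Q = I_bal * t = 0.0015646 * 9.53 = 0.01491 Ah

I=0.0015646 A, Q=0.01491 Ah


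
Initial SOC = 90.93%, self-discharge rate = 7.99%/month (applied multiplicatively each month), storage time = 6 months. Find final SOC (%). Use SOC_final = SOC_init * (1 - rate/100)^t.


decay = (1 - 7.99/100)^6 = 0.60675
SOC_final = 90.93 * 0.60675 = 55.17%

55.17%


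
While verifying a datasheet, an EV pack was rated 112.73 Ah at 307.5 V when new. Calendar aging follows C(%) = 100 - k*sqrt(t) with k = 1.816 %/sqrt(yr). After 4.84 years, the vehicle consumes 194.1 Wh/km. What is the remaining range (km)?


Step 1: capacity retention = 100 - 1.816 * sqrt(4.84) = 100 - 1.816 * 2.2 = 96.005%
Step 2: C_now = 112.73 * 96.005/100 = 108.23 Ah
Step 3: E_pack = V * C_now = 307.5 * 108.23 = 33281 Wh
Step 4: range = E_pack / consumption = 33281 / 194.1 = 171.5 km

171.5 km


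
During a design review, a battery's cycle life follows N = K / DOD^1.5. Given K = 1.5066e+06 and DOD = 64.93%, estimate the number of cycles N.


DOD^1.5 = 523.2
N = K / DOD^1.5 = 1.5066e+06 / 523.2 = 2880

2880 cycles


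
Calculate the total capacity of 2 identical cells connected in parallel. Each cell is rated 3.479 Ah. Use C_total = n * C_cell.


Parallel capacities add: 2 * 3.479 Ah = 6.958 Ah

6.958 Ah


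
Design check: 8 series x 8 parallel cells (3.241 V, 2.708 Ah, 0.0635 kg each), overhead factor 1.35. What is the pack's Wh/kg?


Step 1: V_pack = 8 * 3.241 = 25.928 V
Step 2: C_pack = 8 * 2.708 = 21.664 Ah
Step 3: E_pack = V_pack * C_pack = 25.928 * 21.664 = 561.7 Wh
Step 4: m_pack = 8 * 8 * 0.0635 * 1.35 = 5.4864 kg
Step 5: ED = E_pack / m_pack = 561.7 / 5.4864 = 102.4 Wh/kg

102.4 Wh/kg


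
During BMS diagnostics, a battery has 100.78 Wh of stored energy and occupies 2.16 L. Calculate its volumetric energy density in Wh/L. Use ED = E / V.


ED = E / V = 100.78 / 2.16 = 46.66 Wh/L

46.66 Wh/L


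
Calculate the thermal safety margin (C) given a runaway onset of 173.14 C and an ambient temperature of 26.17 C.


Safety margin = 173.14 C - 26.17 C = 146.97 C

146.97 C


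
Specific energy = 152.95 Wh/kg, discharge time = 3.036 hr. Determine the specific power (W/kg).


P_specific = E / t = 152.95 / 3.036 = 50.38 W/kg

50.38 W/kg


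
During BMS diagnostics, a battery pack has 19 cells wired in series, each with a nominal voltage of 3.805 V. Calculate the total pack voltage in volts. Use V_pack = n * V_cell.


With 19 cells in series at 3.805 V each, V_pack = 72.295 V

72.295 V


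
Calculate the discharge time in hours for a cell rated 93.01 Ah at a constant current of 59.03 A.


t = capacity / current = 93.01 / 59.03 = 1.576 hr

1.576 hr


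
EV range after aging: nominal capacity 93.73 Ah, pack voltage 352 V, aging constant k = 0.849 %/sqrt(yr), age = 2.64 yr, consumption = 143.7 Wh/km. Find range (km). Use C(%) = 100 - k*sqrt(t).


Step 1: capacity retention = 100 - 0.849 * sqrt(2.64) = 100 - 0.849 * 1.6248 = 98.621%
Step 2: C_now = 93.73 * 98.621/100 = 92.437 Ah
Step 3: E_pack = V * C_now = 352 * 92.437 = 32538 Wh
Step 4: range = E_pack / consumption = 32538 / 143.7 = 226.4 km

226.4 km


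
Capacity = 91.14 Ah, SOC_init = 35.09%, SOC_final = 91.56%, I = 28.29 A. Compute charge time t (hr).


Step 1: dSOC = 91.56% - 35.09% = 56.47%
Step 2: delta_Ah = 91.14 * 56.47 / 100 = 51.467 Ah
Step 3: t = 51.467 / 28.29 = 1.819 hr

1.819 hr


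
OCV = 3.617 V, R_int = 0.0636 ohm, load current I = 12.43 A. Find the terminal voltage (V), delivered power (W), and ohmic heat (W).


Step 1: V_terminal = OCV - I*R = 3.617 - 12.43 * 0.0636 = 2.8265 V
Step 2: P_out = V_terminal * I = 2.8265 * 12.43 = 35.13 W
Step 3: Q = I^2 * R = 12.43^2 * 0.0636 = 9.827 W

V=2.8265 V, P=35.13 W, Q=9.827 W


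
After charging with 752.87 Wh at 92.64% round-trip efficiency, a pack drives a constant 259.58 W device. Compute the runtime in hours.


Step 1: E_discharge = eta/100 * E_charge = 92.64/100 * 752.87 = 697.46 Wh
Step 2: t = E_discharge / P = 697.46 / 259.58 = 2.687 hr

2.687 hr


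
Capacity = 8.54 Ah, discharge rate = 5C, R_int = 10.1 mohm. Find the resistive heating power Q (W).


Convert: R = 10.1 mohm = 0.0101 ohm
Step 1: I = C_rate * capacity = 5 * 8.54 = 42.7 A
Step 2: Q = I^2 * R = 42.7^2 * 0.0101 = 1823.3 * 0.0101 = 18.42 W

18.42 W


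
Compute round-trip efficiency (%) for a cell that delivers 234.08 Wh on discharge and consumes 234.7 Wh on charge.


Round-trip efficiency = 234.08/234.7 * 100% = 99.74%

99.74%


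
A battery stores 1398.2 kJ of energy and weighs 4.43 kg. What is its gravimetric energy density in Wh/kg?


Convert: E = 1398.2 kJ = 388.39 Wh
ED = E / m = 388.39 / 4.43 = 87.67 Wh/kg

87.67 Wh/kg


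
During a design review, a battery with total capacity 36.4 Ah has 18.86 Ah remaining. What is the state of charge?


SOC% = 18.86 / 36.4 * 100 = 51.81%

51.81%


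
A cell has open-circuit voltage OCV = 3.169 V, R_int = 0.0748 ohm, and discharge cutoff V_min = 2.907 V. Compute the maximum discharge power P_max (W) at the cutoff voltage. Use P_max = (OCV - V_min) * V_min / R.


dV = OCV - V_min = 0.262 V (so I_max = dV / R)
P_max = dV * V_min / R = 0.262 * 2.907 / 0.0748 = 10.18 W

10.18 W


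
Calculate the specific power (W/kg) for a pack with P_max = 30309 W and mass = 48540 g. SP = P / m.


Convert: m = 48540 g = 48.54 kg
Specific power = 30309 W / 48.54 kg = 624.4 W/kg

624.4 W/kg


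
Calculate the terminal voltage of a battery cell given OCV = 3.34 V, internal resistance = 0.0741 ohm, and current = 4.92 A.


V = OCV - I*R = 3.34 - 4.92 * 0.0741 = 2.975 V

2.975 V


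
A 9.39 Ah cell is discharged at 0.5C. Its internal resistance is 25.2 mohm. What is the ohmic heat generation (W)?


Convert: R = 25.2 mohm = 0.0252 ohm
Step 1: I = C_rate * capacity = 0.5 * 9.39 = 4.695 A
Step 2: Q = I^2 * R = 4.695^2 * 0.0252 = 22.043 * 0.0252 = 0.5555 W

0.5555 W


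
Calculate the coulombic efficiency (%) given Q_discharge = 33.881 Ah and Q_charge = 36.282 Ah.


eta_c = Q_dis / Q_chg * 100 = 33.881 / 36.282 * 100 = 93.38%

93.38%


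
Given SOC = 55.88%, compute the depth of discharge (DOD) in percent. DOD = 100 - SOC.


Complement of SOC: DOD = 100% - 55.88% = 44.12%

44.12%


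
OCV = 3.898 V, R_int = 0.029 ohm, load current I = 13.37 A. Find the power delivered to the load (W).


Step 1: V_terminal = OCV - I*R = 3.898 - 13.37 * 0.029 = 3.5103 V
Step 2: P_out = V_terminal * I = 3.5103 * 13.37 = 46.93 W

46.93 W


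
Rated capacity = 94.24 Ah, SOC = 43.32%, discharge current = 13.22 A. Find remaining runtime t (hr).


Step 1: remaining = SOC/100 * C_total = 43.32/100 * 94.24 = 40.825 Ah
Step 2: t = remaining / I = 40.825 / 13.22 = 3.088 hr

3.088 hr


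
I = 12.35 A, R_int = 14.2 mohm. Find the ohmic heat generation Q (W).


Convert: R = 14.2 mohm = 0.0142 ohm
Q = I^2 * R = 12.35^2 * 0.0142 = 2.166 W

2.166 W


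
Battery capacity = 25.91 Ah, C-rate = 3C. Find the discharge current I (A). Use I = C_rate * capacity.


I = C_rate * capacity = 3 * 25.91 = 77.73 A

77.73 A


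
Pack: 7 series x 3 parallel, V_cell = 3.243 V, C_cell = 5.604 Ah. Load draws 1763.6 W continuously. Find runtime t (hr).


Step 1: E_pack = Ns * V_cell * Np * C_cell = 7 * 3.243 * 3 * 5.604 = 381.65 Wh
Step 2: t = E_pack / P = 381.65 / 1763.6 = 0.2164 hr

0.2164 hr


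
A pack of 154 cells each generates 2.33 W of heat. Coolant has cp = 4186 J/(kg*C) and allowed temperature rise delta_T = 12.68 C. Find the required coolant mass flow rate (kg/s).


Step 1: Total heat Q = 154 * 2.33 W = 358.82 W
Step 2: denom = cp * dT = 4186 * 12.68 = 53078
Step 3: m_dot = 358.82 / 53078 = 0.006760 kg/s

0.006760 kg/s


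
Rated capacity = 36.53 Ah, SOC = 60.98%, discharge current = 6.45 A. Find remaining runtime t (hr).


Step 1: remaining = SOC/100 * C_total = 60.98/100 * 36.53 = 22.276 Ah
Step 2: t = remaining / I = 22.276 / 6.45 = 3.454 hr

3.454 hr


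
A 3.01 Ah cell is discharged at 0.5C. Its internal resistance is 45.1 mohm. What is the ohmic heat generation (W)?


Convert: R = 45.1 mohm = 0.0451 ohm
Step 1: I = C_rate * capacity = 0.5 * 3.01 = 1.505 A
Step 2: Q = I^2 * R = 1.505^2 * 0.0451 = 2.265 * 0.0451 = 0.1022 W

0.1022 W


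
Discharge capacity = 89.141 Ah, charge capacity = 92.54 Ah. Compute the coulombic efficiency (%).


Coulombic efficiency = 89.141/92.54 * 100% = 96.33%

96.33%


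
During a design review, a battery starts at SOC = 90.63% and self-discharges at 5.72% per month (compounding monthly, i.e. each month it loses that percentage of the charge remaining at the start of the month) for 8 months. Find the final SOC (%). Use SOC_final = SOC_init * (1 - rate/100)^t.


Monthly retention factor = 1 - 5.72/100 = 0.9428
Over 8 months: factor^8 = 0.62425
SOC_final = 90.63 * 0.62425 = 56.58%

56.58%


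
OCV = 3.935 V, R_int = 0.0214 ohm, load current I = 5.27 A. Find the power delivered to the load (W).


Step 1: V_terminal = OCV - I*R = 3.935 - 5.27 * 0.0214 = 3.8222 V
Step 2: P_out = V_terminal * I = 3.8222 * 5.27 = 20.14 W

20.14 W


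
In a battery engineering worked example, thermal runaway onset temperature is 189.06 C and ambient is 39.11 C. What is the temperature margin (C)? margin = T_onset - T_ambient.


Safety margin = 189.06 C - 39.11 C = 149.95 C

149.95 C


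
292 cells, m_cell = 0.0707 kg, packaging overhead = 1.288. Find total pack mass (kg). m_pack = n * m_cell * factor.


Cell mass sum = 292 * 0.0707 = 20.644 kg
With overhead 1.288: m_pack = 20.644 * 1.288 = 26.59 kg

26.59 kg


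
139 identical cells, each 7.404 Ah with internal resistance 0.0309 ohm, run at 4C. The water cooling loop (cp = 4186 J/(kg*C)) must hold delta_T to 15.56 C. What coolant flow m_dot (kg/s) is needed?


Step 1: I = 4 * 7.404 = 29.616 A
Step 2: Q_cell = I^2 * R = 29.616^2 * 0.0309 = 27.103 W
Step 3: Q_total = 139 * 27.103 = 3767.3 W
Step 4: m_dot = Q_total / (cp * dT) = 3767.3 / (4186 * 15.56) = 0.05784 kg/s

0.05784 kg/s


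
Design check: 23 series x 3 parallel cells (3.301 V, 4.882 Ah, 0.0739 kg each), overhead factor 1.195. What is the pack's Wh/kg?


Step 1: V_pack = 23 * 3.301 = 75.923 V
Step 2: C_pack = 3 * 4.882 = 14.646 Ah
Step 3: E_pack = V_pack * C_pack = 75.923 * 14.646 = 1112 Wh
Step 4: m_pack = 23 * 3 * 0.0739 * 1.195 = 6.0934 kg
Step 5: ED = E_pack / m_pack = 1112 / 6.0934 = 182.5 Wh/kg

182.5 Wh/kg


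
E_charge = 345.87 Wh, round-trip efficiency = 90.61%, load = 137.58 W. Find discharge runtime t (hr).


Step 1: E_discharge = eta/100 * E_charge = 90.61/100 * 345.87 = 313.39 Wh
Step 2: t = E_discharge / P = 313.39 / 137.58 = 2.278 hr

2.278 hr


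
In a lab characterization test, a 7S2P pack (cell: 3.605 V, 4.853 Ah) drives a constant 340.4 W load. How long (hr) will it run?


Step 1: E_pack = Ns * V_cell * Np * C_cell = 7 * 3.605 * 2 * 4.853 = 244.93 Wh
Step 2: t = E_pack / P = 244.93 / 340.4 = 0.7195 hr

0.7195 hr


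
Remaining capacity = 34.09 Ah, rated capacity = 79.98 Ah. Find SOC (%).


SOC% = 34.09 / 79.98 * 100 = 42.62%

42.62%


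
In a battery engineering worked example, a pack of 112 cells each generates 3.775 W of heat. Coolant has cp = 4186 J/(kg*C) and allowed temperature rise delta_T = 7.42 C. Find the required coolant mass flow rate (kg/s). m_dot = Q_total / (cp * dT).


Step 1: Total heat Q = 112 * 3.775 W = 422.8 W
Step 2: denom = cp * dT = 4186 * 7.42 = 31060
Step 3: m_dot = 422.8 / 31060 = 0.01361 kg/s

0.01361 kg/s


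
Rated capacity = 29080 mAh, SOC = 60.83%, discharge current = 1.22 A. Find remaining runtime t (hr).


Convert: C_total = 29080 mAh = 29.08 Ah
Step 1: remaining = SOC/100 * C_total = 60.83/100 * 29.08 = 17.689 Ah
Step 2: t = remaining / I = 17.689 / 1.22 = 14.50 hr

14.50 hr


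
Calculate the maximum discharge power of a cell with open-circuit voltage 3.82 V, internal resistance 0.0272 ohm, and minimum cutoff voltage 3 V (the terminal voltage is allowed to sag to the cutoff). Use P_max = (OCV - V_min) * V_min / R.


P_max = (OCV - V_min) * V_min / R = (3.82 - 3) * 3 / 0.0272 = 0.82 * 3 / 0.0272 = 90.44 W

90.44 W


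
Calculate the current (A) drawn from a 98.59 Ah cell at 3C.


At 3C: I = 3 * 98.59 Ah = 295.77 A

295.77 A


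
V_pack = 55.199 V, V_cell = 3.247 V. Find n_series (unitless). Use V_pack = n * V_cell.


n = V_pack / V_cell = 55.199 / 3.247 = 17

17


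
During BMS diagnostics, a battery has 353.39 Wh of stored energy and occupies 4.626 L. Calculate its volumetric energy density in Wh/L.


ED = E / V = 353.39 / 4.626 = 76.39 Wh/L

76.39 Wh/L


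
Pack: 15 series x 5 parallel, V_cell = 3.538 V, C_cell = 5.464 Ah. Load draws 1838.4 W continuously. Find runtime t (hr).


Step 1: E_pack = Ns * V_cell * Np * C_cell = 15 * 3.538 * 5 * 5.464 = 1449.9 Wh
Step 2: t = E_pack / P = 1449.9 / 1838.4 = 0.7887 hr

0.7887 hr


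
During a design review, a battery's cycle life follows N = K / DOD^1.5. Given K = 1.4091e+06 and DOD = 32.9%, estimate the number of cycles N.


DOD^1.5 = 188.71
N = K / DOD^1.5 = 1.4091e+06 / 188.71 = 7467

7467 cycles


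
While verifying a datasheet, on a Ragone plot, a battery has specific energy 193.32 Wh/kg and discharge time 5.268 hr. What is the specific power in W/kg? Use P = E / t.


P_specific = E / t = 193.32 / 5.268 = 36.70 W/kg

36.70 W/kg


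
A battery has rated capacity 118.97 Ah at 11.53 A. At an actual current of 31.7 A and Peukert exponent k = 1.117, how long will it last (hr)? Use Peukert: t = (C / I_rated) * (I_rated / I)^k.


t_rated = C / I_rated = 118.97 / 11.53 = 10.318 hr
(I_rated/I)^k = (0.36372)^1.117 = 0.32313
t = t_rated * (I_rated/I)^k = 10.318 * 0.32313 = 3.334 hr

3.334 hr


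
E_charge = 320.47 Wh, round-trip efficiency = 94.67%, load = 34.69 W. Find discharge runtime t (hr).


Step 1: E_discharge = eta/100 * E_charge = 94.67/100 * 320.47 = 303.39 Wh
Step 2: t = E_discharge / P = 303.39 / 34.69 = 8.746 hr

8.746 hr


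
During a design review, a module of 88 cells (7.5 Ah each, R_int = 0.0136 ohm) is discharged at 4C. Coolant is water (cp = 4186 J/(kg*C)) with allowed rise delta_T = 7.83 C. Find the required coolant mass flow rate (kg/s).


Step 1: I = 4 * 7.5 = 30 A
Step 2: Q_cell = I^2 * R = 30^2 * 0.0136 = 12.24 W
Step 3: Q_total = 88 * 12.24 = 1077.1 W
Step 4: m_dot = Q_total / (cp * dT) = 1077.1 / (4186 * 7.83) = 0.03286 kg/s

0.03286 kg/s


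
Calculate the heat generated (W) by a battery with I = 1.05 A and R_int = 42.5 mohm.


Convert: R = 42.5 mohm = 0.0425 ohm
I^2 = 1.1025
Q = 1.1025 * 0.0425 = 0.04686 W

0.04686 W


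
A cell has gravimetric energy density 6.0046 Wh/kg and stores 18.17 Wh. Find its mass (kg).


m = E / ED = 18.17 / 6.0046 = 3.026 kg

3.026 kg


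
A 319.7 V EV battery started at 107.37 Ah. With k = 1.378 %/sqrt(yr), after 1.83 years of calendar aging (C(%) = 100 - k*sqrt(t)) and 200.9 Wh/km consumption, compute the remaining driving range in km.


Step 1: capacity retention = 100 - 1.378 * sqrt(1.83) = 100 - 1.378 * 1.3528 = 98.136%
Step 2: C_now = 107.37 * 98.136/100 = 105.37 Ah
Step 3: E_pack = V * C_now = 319.7 * 105.37 = 33687 Wh
Step 4: range = E_pack / consumption = 33687 / 200.9 = 167.7 km

167.7 km


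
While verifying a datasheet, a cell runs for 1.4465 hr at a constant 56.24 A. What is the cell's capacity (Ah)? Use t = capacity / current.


C = I * t = 56.24 * 1.4465 = 81.35 Ah

81.35 Ah


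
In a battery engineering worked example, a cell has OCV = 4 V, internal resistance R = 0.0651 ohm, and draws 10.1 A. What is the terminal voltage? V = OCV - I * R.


V = OCV - I*R = 4 - 10.1 * 0.0651 = 3.342 V

3.342 V


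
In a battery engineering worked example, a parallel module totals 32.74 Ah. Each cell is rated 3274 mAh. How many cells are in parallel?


Convert: C_cell = 3274 mAh = 3.274 Ah
n = C_total / C_cell = 32.74 / 3.274 = 10

10


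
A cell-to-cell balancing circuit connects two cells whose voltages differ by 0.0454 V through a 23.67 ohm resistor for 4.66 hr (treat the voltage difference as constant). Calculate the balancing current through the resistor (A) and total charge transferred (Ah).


First, Ohm's law: I_bal = 0.0454 V / 23.67 ohm = 0.001918 A
Then Q = I * t = 0.001918 A * 4.66 hr = 0.008938 Ah

I=0.001918 A, Q=0.008938 Ah


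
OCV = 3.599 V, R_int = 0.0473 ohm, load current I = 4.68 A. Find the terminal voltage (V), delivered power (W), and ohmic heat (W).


Step 1: V_terminal = OCV - I*R = 3.599 - 4.68 * 0.0473 = 3.3776 V
Step 2: P_out = V_terminal * I = 3.3776 * 4.68 = 15.81 W
Step 3: Q = I^2 * R = 4.68^2 * 0.0473 = 1.036 W

V=3.3776 V, P=15.81 W, Q=1.036 W


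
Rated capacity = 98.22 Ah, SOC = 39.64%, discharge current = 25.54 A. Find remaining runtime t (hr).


Step 1: remaining = SOC/100 * C_total = 39.64/100 * 98.22 = 38.934 Ah
Step 2: t = remaining / I = 38.934 / 25.54 = 1.524 hr

1.524 hr


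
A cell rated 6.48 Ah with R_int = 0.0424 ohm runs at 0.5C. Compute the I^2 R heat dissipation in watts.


Step 1: I = C_rate * capacity = 0.5 * 6.48 = 3.24 A
Step 2: Q = I^2 * R = 3.24^2 * 0.0424 = 10.498 * 0.0424 = 0.4451 W

0.4451 W


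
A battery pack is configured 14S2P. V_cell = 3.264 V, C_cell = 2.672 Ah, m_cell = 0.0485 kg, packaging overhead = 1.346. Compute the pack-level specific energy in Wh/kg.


Step 1: V_pack = 14 * 3.264 = 45.696 V
Step 2: C_pack = 2 * 2.672 = 5.344 Ah
Step 3: E_pack = V_pack * C_pack = 45.696 * 5.344 = 244.2 Wh
Step 4: m_pack = 14 * 2 * 0.0485 * 1.346 = 1.8279 kg
Step 5: ED = E_pack / m_pack = 244.2 / 1.8279 = 133.6 Wh/kg

133.6 Wh/kg


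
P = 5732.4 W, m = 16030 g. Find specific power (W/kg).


Convert: m = 16030 g = 16.03 kg
Specific power = 5732.4 W / 16.03 kg = 357.6 W/kg

357.6 W/kg


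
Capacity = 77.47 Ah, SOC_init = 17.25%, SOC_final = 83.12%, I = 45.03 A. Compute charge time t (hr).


Step 1: dSOC = 83.12% - 17.25% = 65.87%
Step 2: delta_Ah = 77.47 * 65.87 / 100 = 51.029 Ah
Step 3: t = 51.029 / 45.03 = 1.133 hr

1.133 hr


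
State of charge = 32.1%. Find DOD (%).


DOD = 100 - SOC = 100 - 32.1 = 67.9%

67.9%


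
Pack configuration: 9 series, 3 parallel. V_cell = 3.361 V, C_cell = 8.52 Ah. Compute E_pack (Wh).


E = Ns * Vcell * Np * Ccell = 9 * 3.361 * 3 * 8.52 = 773.2 Wh

773.2 Wh


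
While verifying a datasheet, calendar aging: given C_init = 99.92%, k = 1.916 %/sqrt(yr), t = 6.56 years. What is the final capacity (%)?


sqrt(t) = sqrt(6.56) = 2.5612
C_final = 99.92 - 1.916 * 2.5612 = 95.01%

95.01%


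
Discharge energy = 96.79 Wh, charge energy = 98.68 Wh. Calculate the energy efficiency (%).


Round-trip efficiency = 96.79/98.68 * 100% = 98.08%

98.08%


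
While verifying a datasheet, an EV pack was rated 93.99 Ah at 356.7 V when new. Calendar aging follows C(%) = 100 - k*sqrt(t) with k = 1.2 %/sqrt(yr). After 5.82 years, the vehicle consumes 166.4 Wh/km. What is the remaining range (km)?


Step 1: capacity retention = 100 - 1.2 * sqrt(5.82) = 100 - 1.2 * 2.4125 = 97.105%
Step 2: C_now = 93.99 * 97.105/100 = 91.269 Ah
Step 3: E_pack = V * C_now = 356.7 * 91.269 = 32556 Wh
Step 4: range = E_pack / consumption = 32556 / 166.4 = 195.6 km

195.6 km


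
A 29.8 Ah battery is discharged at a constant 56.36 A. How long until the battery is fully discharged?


t = capacity / current = 29.8 / 56.36 = 0.5287 hr

0.5287 hr


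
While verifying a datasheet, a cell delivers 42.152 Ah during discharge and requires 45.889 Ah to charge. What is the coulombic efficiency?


Coulombic efficiency = 42.152/45.889 * 100% = 91.86%

91.86%


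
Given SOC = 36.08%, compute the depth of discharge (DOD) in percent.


DOD = 100 - SOC = 100 - 36.08 = 63.92%

63.92%


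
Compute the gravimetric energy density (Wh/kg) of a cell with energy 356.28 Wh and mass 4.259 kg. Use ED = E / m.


ED = E / m = 356.28 / 4.259 = 83.65 Wh/kg

83.65 Wh/kg


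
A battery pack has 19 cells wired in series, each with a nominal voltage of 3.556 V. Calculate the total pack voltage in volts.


With 19 cells in series at 3.556 V each, V_pack = 67.564 V

67.564 V


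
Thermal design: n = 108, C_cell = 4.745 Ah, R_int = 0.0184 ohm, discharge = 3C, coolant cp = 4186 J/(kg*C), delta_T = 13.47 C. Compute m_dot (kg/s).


Step 1: I = 3 * 4.745 = 14.235 A
Step 2: Q_cell = I^2 * R = 14.235^2 * 0.0184 = 3.7285 W
Step 3: Q_total = 108 * 3.7285 = 402.68 W
Step 4: m_dot = Q_total / (cp * dT) = 402.68 / (4186 * 13.47) = 0.007142 kg/s

0.007142 kg/s


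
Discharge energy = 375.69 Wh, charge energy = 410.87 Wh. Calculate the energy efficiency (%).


eta_e = E_dis / E_chg * 100 = 375.69 / 410.87 * 100 = 91.44%

91.44%


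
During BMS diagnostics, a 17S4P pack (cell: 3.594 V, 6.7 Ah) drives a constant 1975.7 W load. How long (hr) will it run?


Step 1: E_pack = Ns * V_cell * Np * C_cell = 17 * 3.594 * 4 * 6.7 = 1637.4 Wh
Step 2: t = E_pack / P = 1637.4 / 1975.7 = 0.8288 hr

0.8288 hr


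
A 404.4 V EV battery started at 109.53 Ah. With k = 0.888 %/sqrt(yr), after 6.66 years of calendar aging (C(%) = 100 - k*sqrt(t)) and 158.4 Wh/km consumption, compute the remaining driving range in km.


Step 1: capacity retention = 100 - 0.888 * sqrt(6.66) = 100 - 0.888 * 2.5807 = 97.708%
Step 2: C_now = 109.53 * 97.708/100 = 107.02 Ah
Step 3: E_pack = V * C_now = 404.4 * 107.02 = 43279 Wh
Step 4: range = E_pack / consumption = 43279 / 158.4 = 273.2 km

273.2 km


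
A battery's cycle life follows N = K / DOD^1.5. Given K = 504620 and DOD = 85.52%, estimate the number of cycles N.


Step 1: DOD^1.5 = 85.52^1.5 = 790.86
Step 2: N = 504620 / 790.86 = 638.1 cycles

638.1 cycles


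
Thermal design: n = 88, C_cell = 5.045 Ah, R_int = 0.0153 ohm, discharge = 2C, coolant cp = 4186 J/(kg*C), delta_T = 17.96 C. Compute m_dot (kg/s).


Step 1: I = 2 * 5.045 = 10.09 A
Step 2: Q_cell = I^2 * R = 10.09^2 * 0.0153 = 1.5577 W
Step 3: Q_total = 88 * 1.5577 = 137.08 W
Step 4: m_dot = Q_total / (cp * dT) = 137.08 / (4186 * 17.96) = 0.001823 kg/s

0.001823 kg/s


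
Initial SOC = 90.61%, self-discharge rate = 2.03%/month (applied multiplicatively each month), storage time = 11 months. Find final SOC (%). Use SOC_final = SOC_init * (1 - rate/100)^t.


decay = (1 - 2.03/100)^11 = 0.79804
SOC_final = 90.61 * 0.79804 = 72.31%

72.31%


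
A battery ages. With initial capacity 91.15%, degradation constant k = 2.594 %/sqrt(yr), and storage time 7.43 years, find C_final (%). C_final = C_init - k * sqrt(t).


Step 1: sqrt(7.43 yr) = 2.7258
Step 2: drop = 2.594 * 2.7258 = 7.0707
Step 3: C_final = 91.15 - 7.0707 = 84.08%

84.08%


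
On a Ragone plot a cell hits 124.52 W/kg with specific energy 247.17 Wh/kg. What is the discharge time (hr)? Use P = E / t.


t = E / P = 247.17 / 124.52 = 1.985 hr

1.985 hr


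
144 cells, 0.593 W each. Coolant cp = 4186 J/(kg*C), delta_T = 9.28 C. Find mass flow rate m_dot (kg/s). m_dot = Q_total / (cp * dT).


Q_total = 144 * 0.593 = 85.392 W
m_dot = Q_total / (cp * dT) = 85.392 / (4186 * 9.28) = 0.002198 kg/s

0.002198 kg/s


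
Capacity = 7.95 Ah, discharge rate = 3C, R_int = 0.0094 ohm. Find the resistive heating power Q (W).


Step 1: I = C_rate * capacity = 3 * 7.95 = 23.85 A
Step 2: Q = I^2 * R = 23.85^2 * 0.0094 = 568.82 * 0.0094 = 5.347 W

5.347 W


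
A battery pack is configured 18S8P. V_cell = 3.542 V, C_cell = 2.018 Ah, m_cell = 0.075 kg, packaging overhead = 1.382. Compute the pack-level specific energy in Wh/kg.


Step 1: V_pack = 18 * 3.542 = 63.756 V
Step 2: C_pack = 8 * 2.018 = 16.144 Ah
Step 3: E_pack = V_pack * C_pack = 63.756 * 16.144 = 1029.3 Wh
Step 4: m_pack = 18 * 8 * 0.075 * 1.382 = 14.926 kg
Step 5: ED = E_pack / m_pack = 1029.3 / 14.926 = 68.96 Wh/kg

68.96 Wh/kg


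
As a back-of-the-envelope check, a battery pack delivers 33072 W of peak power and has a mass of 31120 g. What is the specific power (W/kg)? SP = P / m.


Convert: m = 31120 g = 31.12 kg
SP = P / m = 33072 / 31.12 = 1063 W/kg

1063 W/kg
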